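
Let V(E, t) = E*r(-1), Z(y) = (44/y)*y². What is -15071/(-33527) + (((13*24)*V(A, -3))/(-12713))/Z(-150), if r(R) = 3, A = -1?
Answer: 52688038772/117212906525 ≈ 0.44951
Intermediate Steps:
Z(y) = 44*y
V(E, t) = 3*E (V(E, t) = E*3 = 3*E)
-15071/(-33527) + (((13*24)*V(A, -3))/(-12713))/Z(-150) = -15071/(-33527) + (((13*24)*(3*(-1)))/(-12713))/((44*(-150))) = -15071*(-1/33527) + ((312*(-3))*(-1/12713))/(-6600) = 15071/33527 - 936*(-1/12713)*(-1/6600) = 15071/33527 + (936/12713)*(-1/6600) = 15071/33527 - 39/3496075 = 52688038772/117212906525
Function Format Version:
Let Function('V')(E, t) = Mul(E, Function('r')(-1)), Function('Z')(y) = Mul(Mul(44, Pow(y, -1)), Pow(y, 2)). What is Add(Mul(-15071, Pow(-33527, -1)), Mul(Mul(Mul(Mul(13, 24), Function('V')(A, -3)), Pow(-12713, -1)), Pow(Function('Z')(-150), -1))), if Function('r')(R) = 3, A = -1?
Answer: Rational(52688038772, 117212906525) ≈ 0.44951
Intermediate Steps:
Function('Z')(y) = Mul(44, y)
Function('V')(E, t) = Mul(3, E) (Function('V')(E, t) = Mul(E, 3) = Mul(3, E))
Add(Mul(-15071, Pow(-33527, -1)), Mul(Mul(Mul(Mul(13, 24), Function('V')(A, -3)), Pow(-12713, -1)), Pow(Function('Z')(-150), -1))) = Add(Mul(-15071, Pow(-33527, -1)), Mul(Mul(Mul(Mul(13, 24), Mul(3, -1)), Pow(-12713, -1)), Pow(Mul(44, -150), -1))) = Add(Mul(-15071, Rational(-1, 33527)), Mul(Mul(Mul(312, -3), Rational(-1, 12713)), Pow(-6600, -1))) = Add(Rational(15071, 33527), Mul(Mul(-936, Rational(-1, 12713)), Rational(-1, 6600))) = Add(Rational(15071, 33527), Mul(Rational(936, 12713), Rational(-1, 6600))) = Add(Rational(15071, 33527), Rational(-39, 3496075)) = Rational(52688038772, 117212906525)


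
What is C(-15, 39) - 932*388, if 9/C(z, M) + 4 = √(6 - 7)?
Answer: -6147508/17 - 9*I/17 ≈ -3.6162e+5 - 0.52941*I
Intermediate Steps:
C(z, M) = 9*(-4 - I)/17 (C(z, M) = 9/(-4 + √(6 - 7)) = 9/(-4 + √(-1)) = 9/(-4 + I) = 9*((-4 - I)/17) = 9*(-4 - I)/17)
C(-15, 39) - 932*388 = (-36/17 - 9*I/17) - 932*388 = (-36/17 - 9*I/17) - 361616 = -6147508/17 - 9*I/17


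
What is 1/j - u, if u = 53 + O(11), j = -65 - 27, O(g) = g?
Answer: -5889/92 ≈ -64.011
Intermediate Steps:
j = -92
u = 64 (u = 53 + 11 = 64)
1/j - u = 1/(-92) - 1*64 = -1/92 - 64 = -5889/92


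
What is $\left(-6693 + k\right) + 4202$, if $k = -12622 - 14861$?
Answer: $-29974$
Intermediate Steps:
$k = -27483$ ($k = -12622 - 14861 = -27483$)
$\left(-6693 + k\right) + 4202 = \left(-6693 - 27483\right) + 4202 = -34176 + 4202 = -29974$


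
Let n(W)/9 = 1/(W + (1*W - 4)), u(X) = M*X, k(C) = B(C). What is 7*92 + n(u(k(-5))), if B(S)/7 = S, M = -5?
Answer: 222833/346 ≈ 644.03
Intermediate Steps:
B(S) = 7*S
k(C) = 7*C
u(X) = -5*X
n(W) = 9/(-4 + 2*W) (n(W) = 9/(W + (1*W - 4)) = 9/(W + (W - 4)) = 9/(W + (-4 + W)) = 9/(-4 + 2*W))
7*92 + n(u(k(-5))) = 7*92 + 9/(2*(-2 - 35*(-5))) = 644 + 9/(2*(-2 - 5*(-35))) = 644 + 9/(2*(-2 + 175)) = 644 + (9/2)/173 = 644 + (9/2)*(1/173) = 644 + 9/346 = 222833/346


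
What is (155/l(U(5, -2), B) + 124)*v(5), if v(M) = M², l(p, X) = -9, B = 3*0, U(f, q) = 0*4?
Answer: 24025/9 ≈ 2669.4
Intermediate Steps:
U(f, q) = 0
B = 0
(155/l(U(5, -2), B) + 124)*v(5) = (155/(-9) + 124)*5² = (155*(-⅑) + 124)*25 = (-155/9 + 124)*25 = (961/9)*25 = 24025/9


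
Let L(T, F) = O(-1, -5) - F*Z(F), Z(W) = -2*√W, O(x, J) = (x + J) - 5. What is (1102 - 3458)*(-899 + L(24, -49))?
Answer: 2143960 + 1616216*I ≈ 2.144e+6 + 1.6162e+6*I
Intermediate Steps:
O(x, J) = -5 + J + x (O(x, J) = (J + x) - 5 = -5 + J + x)
L(T, F) = -11 + 2*F^(3/2) (L(T, F) = (-5 - 5 - 1) - F*(-2*√F) = -11 - (-2)*F^(3/2) = -11 + 2*F^(3/2))
(1102 - 3458)*(-899 + L(24, -49)) = (1102 - 3458)*(-899 + (-11 + 2*(-49)^(3/2))) = -2356*(-899 + (-11 + 2*(-343*I))) = -2356*(-899 + (-11 - 686*I)) = -2356*(-910 - 686*I) = 2143960 + 1616216*I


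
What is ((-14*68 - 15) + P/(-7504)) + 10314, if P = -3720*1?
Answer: 8767951/938 ≈ 9347.5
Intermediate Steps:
P = -3720
((-14*68 - 15) + P/(-7504)) + 10314 = ((-14*68 - 15) - 3720/(-7504)) + 10314 = ((-952 - 15) - 3720*(-1/7504)) + 10314 = (-967 + 465/938) + 10314 = -906581/938 + 10314 = 8767951/938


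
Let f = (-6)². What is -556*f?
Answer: -20016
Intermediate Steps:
f = 36
-556*f = -556*36 = -20016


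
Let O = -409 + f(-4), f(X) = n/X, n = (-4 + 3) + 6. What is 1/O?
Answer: -4/1641 ≈ -0.0024375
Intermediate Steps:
n = 5 (n = -1 + 6 = 5)
f(X) = 5/X
O = -1641/4 (O = -409 + 5/(-4) = -409 + 5*(-¼) = -409 - 5/4 = -1641/4 ≈ -410.25)
1/O = 1/(-1641/4) = -4/1641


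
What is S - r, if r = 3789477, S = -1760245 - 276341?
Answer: -5826063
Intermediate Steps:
S = -2036586
S - r = -2036586 - 1*3789477 = -2036586 - 3789477 = -5826063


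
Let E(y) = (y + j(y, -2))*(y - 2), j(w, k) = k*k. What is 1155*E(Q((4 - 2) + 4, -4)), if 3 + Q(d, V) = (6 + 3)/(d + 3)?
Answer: -9240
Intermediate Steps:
j(w, k) = k**2
Q(d, V) = -3 + 9/(3 + d) (Q(d, V) = -3 + (6 + 3)/(d + 3) = -3 + 9/(3 + d))
E(y) = (-2 + y)*(4 + y) (E(y) = (y + (-2)**2)*(y - 2) = (y + 4)*(-2 + y) = (4 + y)*(-2 + y) = (-2 + y)*(4 + y))
1155*E(Q((4 - 2) + 4, -4)) = 1155*(-8 + (-3*((4 - 2) + 4)/(3 + ((4 - 2) + 4)))**2 + 2*(-3*((4 - 2) + 4)/(3 + ((4 - 2) + 4)))) = 1155*(-8 + (-3*(2 + 4)/(3 + (2 + 4)))**2 + 2*(-3*(2 + 4)/(3 + (2 + 4)))) = 1155*(-8 + (-3*6/(3 + 6))**2 + 2*(-3*6/(3 + 6))) = 1155*(-8 + (-3*6/9)**2 + 2*(-3*6/9)) = 1155*(-8 + (-3*6*1/9)**2 + 2*(-3*6*1/9)) = 1155*(-8 + (-2)**2 + 2*(-2)) = 1155*(-8 + 4 - 4) = 1155*(-8) = -9240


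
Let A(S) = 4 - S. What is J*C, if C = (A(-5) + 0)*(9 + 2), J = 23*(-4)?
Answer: -9108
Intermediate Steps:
J = -92
C = 99 (C = ((4 - 1*(-5)) + 0)*(9 + 2) = ((4 + 5) + 0)*11 = (9 + 0)*11 = 9*11 = 99)
J*C = -92*99 = -9108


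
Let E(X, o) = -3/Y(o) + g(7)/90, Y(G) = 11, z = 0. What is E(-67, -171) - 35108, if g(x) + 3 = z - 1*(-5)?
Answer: -17378584/495 ≈ -35108.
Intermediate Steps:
g(x) = 2 (g(x) = -3 + (0 - 1*(-5)) = -3 + (0 + 5) = -3 + 5 = 2)
E(X, o) = -124/495 (E(X, o) = -3/11 + 2/90 = -3*1/11 + 2*(1/90) = -3/11 + 1/45 = -124/495)
E(-67, -171) - 35108 = -124/495 - 35108 = -17378584/495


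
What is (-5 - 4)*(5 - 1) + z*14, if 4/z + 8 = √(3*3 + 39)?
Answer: -64 - 14*√3 ≈ -88.249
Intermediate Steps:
z = 4/(-8 + 4*√3) (z = 4/(-8 + √(3*3 + 39)) = 4/(-8 + √(9 + 39)) = 4/(-8 + √48) = 4/(-8 + 4*√3) ≈ -3.7321)
(-5 - 4)*(5 - 1) + z*14 = (-5 - 4)*(5 - 1) + (-2 - √3)*14 = -9*4 + (-28 - 14*√3) = -36 + (-28 - 14*√3) = -64 - 14*√3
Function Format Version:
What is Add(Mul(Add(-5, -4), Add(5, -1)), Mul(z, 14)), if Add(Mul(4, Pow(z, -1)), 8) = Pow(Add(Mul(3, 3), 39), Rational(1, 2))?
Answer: Add(-64, Mul(-14, Pow(3, Rational(1, 2)))) ≈ -88.249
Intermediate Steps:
z = Mul(4, Pow(Add(-8, Mul(4, Pow(3, Rational(1, 2)))), -1)) (z = Mul(4, Pow(Add(-8, Pow(Add(Mul(3, 3), 39), Rational(1, 2))), -1)) = Mul(4, Pow(Add(-8, Pow(Add(9, 39), Rational(1, 2))), -1)) = Mul(4, Pow(Add(-8, Pow(48, Rational(1, 2))), -1)) = Mul(4, Pow(Add(-8, Mul(4, Pow(3, Rational(1, 2)))), -1)) ≈ -3.7321)
Add(Mul(Add(-5, -4), Add(5, -1)), Mul(z, 14)) = Add(Mul(Add(-5, -4), Add(5, -1)), Mul(Add(-2, Mul(-1, Pow(3, Rational(1, 2)))), 14)) = Add(Mul(-9, 4), Add(-28, Mul(-14, Pow(3, Rational(1, 2))))) = Add(-36, Add(-28, Mul(-14, Pow(3, Rational(1, 2))))) = Add(-64, Mul(-14, Pow(3, Rational(1, 2))))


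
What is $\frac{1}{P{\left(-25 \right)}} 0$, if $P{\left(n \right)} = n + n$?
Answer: $0$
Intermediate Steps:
$P{\left(n \right)} = 2 n$
$\frac{1}{P{\left(-25 \right)}} 0 = \frac{1}{2 \left(-25\right)} 0 = \frac{1}{-50} \cdot 0 = \left(- \frac{1}{50}\right) 0 = 0$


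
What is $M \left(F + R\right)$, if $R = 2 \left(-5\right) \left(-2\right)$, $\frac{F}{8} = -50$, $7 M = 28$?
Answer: $-1520$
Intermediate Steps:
$M = 4$ ($M = \frac{1}{7} \cdot 28 = 4$)
$F = -400$ ($F = 8 \left(-50\right) = -400$)
$R = 20$ ($R = \left(-10\right) \left(-2\right) = 20$)
$M \left(F + R\right) = 4 \left(-400 + 20\right) = 4 \left(-380\right) = -1520$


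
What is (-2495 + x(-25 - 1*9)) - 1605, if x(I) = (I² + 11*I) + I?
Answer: -3352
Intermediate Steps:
x(I) = I² + 12*I
(-2495 + x(-25 - 1*9)) - 1605 = (-2495 + (-25 - 1*9)*(12 + (-25 - 1*9))) - 1605 = (-2495 + (-25 - 9)*(12 + (-25 - 9))) - 1605 = (-2495 - 34*(12 - 34)) - 1605 = (-2495 - 34*(-22)) - 1605 = (-2495 + 748) - 1605 = -1747 - 1605 = -3352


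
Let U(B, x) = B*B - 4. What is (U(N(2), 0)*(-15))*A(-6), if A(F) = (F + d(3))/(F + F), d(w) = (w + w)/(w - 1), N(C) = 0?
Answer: 15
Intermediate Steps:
U(B, x) = -4 + B² (U(B, x) = B² - 4 = -4 + B²)
d(w) = 2*w/(-1 + w) (d(w) = (2*w)/(-1 + w) = 2*w/(-1 + w))
A(F) = (3 + F)/(2*F) (A(F) = (F + 2*3/(-1 + 3))/(F + F) = (F + 2*3/2)/((2*F)) = (F + 2*3*(½))*(1/(2*F)) = (F + 3)*(1/(2*F)) = (3 + F)*(1/(2*F)) = (3 + F)/(2*F))
(U(N(2), 0)*(-15))*A(-6) = ((-4 + 0²)*(-15))*((½)*(3 - 6)/(-6)) = ((-4 + 0)*(-15))*((½)*(-⅙)*(-3)) = -4*(-15)*(¼) = 60*(¼) = 15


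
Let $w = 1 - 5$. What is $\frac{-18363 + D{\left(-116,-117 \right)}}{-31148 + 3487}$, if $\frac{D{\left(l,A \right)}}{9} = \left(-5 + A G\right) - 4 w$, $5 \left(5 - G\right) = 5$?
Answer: $\frac{22476}{27661} \approx 0.81255$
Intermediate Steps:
$G = 4$ ($G = 5 - 1 = 4$)
$w = -4$
$D{\left(l,A \right)} = 99 + 36 A$ ($D{\left(l,A \right)} = 9 \left(\left(-5 + A 4\right) - -16\right) = 9 \left(\left(-5 + 4 A\right) + 16\right) = 9 \left(11 + 4 A\right) = 99 + 36 A$)
$\frac{-18363 + D{\left(-116,-117 \right)}}{-31148 + 3487} = \frac{-18363 + \left(99 + 36 \left(-117\right)\right)}{-31148 + 3487} = \frac{-18363 + \left(99 - 4212\right)}{-27661} = \left(-18363 - 4113\right) \left(- \frac{1}{27661}\right) = \left(-22476\right) \left(- \frac{1}{27661}\right) = \frac{22476}{27661}$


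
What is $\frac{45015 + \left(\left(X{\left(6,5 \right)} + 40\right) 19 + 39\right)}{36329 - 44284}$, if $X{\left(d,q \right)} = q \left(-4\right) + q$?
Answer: $- \frac{45529}{7955} \approx -5.7233$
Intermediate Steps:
$X{\left(d,q \right)} = - 3 q$ ($X{\left(d,q \right)} = - 4 q + q = - 3 q$)
$\frac{45015 + \left(\left(X{\left(6,5 \right)} + 40\right) 19 + 39\right)}{36329 - 44284} = \frac{45015 + \left(\left(\left(-3\right) 5 + 40\right) 19 + 39\right)}{36329 - 44284} = \frac{45015 + \left(\left(-15 + 40\right) 19 + 39\right)}{-7955} = \left(45015 + \left(25 \cdot 19 + 39\right)\right) \left(- \frac{1}{7955}\right) = \left(45015 + \left(475 + 39\right)\right) \left(- \frac{1}{7955}\right) = \left(45015 + 514\right) \left(- \frac{1}{7955}\right) = 45529 \left(- \frac{1}{7955}\right) = - \frac{45529}{7955}$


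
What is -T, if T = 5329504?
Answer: -5329504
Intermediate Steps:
-T = -1*5329504 = -5329504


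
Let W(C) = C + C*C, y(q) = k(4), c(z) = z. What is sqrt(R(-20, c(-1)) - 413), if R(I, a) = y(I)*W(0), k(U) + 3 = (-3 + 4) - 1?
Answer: I*sqrt(413) ≈ 20.322*I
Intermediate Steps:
k(U) = -3 (k(U) = -3 + ((-3 + 4) - 1) = -3 + (1 - 1) = -3 + 0 = -3)
y(q) = -3
W(C) = C + C**2
R(I, a) = 0 (R(I, a) = -0*(1 + 0) = -0 = -3*0 = 0)
sqrt(R(-20, c(-1)) - 413) = sqrt(0 - 413) = sqrt(-413) = I*sqrt(413)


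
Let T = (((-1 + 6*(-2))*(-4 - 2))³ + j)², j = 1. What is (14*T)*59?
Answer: 186015654142234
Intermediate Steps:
T = 225200549809 (T = (((-1 + 6*(-2))*(-4 - 2))³ + 1)² = (((-1 - 12)*(-6))³ + 1)² = ((-13*(-6))³ + 1)² = (78³ + 1)² = (474552 + 1)² = 474553² = 225200549809)
(14*T)*59 = (14*225200549809)*59 = 3152807697326*59 = 186015654142234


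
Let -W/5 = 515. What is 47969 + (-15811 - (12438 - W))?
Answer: 17145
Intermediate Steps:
W = -2575 (W = -5*515 = -2575)
47969 + (-15811 - (12438 - W)) = 47969 + (-15811 - (12438 - 1*(-2575))) = 47969 + (-15811 - (12438 + 2575)) = 47969 + (-15811 - 1*15013) = 47969 + (-15811 - 15013) = 47969 - 30824 = 17145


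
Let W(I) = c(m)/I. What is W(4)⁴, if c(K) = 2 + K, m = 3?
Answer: 625/256 ≈ 2.4414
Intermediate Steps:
W(I) = 5/I (W(I) = (2 + 3)/I = 5/I)
W(4)⁴ = (5/4)⁴ = 625/256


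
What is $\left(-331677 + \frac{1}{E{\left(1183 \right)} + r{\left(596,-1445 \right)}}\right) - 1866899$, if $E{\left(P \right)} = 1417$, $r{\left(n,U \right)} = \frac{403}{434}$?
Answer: $- \frac{43643932162}{19851} \approx -2.1986 \cdot 10^{6}$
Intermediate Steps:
$r{\left(n,U \right)} = \frac{13}{14}$ ($r{\left(n,U \right)} = 403 \cdot \frac{1}{434} = \frac{13}{14}$)
$\left(-331677 + \frac{1}{E{\left(1183 \right)} + r{\left(596,-1445 \right)}}\right) - 1866899 = \left(-331677 + \frac{1}{1417 + \frac{13}{14}}\right) - 1866899 = \left(-331677 + \frac{1}{\frac{19851}{14}}\right) - 1866899 = \left(-331677 + \frac{14}{19851}\right) - 1866899 = - \frac{6584120113}{19851} - 1866899 = - \frac{43643932162}{19851}$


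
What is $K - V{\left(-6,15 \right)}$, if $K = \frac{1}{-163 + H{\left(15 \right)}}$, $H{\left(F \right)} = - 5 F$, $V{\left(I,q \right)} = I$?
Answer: $\frac{1427}{238} \approx 5.9958$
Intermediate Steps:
$K = - \frac{1}{238}$ ($K = \frac{1}{-163 - 75} = \frac{1}{-238} = - \frac{1}{238} \approx -0.0042017$)
$K - V{\left(-6,15 \right)} = - \frac{1}{238} - -6 = - \frac{1}{238} + 6 = \frac{1427}{238}$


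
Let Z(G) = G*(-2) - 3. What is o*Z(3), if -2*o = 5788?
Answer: 26046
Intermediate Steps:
o = -2894 (o = -½*5788 = -2894)
Z(G) = -3 - 2*G (Z(G) = -2*G - 3 = -3 - 2*G)
o*Z(3) = -2894*(-3 - 2*3) = -2894*(-3 - 6) = -2894*(-9) = 26046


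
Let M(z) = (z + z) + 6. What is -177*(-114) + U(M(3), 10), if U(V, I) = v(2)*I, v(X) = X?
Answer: 20198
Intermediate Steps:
M(z) = 6 + 2*z (M(z) = 2*z + 6 = 6 + 2*z)
U(V, I) = 2*I
-177*(-114) + U(M(3), 10) = -177*(-114) + 2*10 = 20178 + 20 = 20198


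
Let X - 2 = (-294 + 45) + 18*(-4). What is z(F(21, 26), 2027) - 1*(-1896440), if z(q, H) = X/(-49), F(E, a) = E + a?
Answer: 92925879/49 ≈ 1.8964e+6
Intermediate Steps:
X = -319 (X = 2 + ((-294 + 45) + 18*(-4)) = 2 + (-249 - 72) = 2 - 321 = -319)
z(q, H) = 319/49 (z(q, H) = -319/(-49) = -319*(-1/49) = 319/49)
z(F(21, 26), 2027) - 1*(-1896440) = 319/49 - 1*(-1896440) = 319/49 + 1896440 = 92925879/49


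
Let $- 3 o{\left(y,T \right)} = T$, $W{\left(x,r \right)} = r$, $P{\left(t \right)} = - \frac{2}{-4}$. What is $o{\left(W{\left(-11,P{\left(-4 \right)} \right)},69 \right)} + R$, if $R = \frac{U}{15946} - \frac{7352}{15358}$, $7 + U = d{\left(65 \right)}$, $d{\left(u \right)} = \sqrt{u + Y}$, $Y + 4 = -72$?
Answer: $- \frac{410715133}{17492762} + \frac{i \sqrt{11}}{15946} \approx -23.479 + 0.00020799 i$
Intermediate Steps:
$Y = -76$ ($Y = -4 - 72 = -76$)
$d{\left(u \right)} = \sqrt{-76 + u}$ ($d{\left(u \right)} = \sqrt{u - 76} = \sqrt{-76 + u}$)
$P{\left(t \right)} = \frac{1}{2}$ ($P{\left(t \right)} = \left(-2\right) \left(- \frac{1}{4}\right) = \frac{1}{2}$)
$U = -7 + i \sqrt{11}$ ($U = -7 + \sqrt{-76 + 65} = -7 + \sqrt{-11} = -7 + i \sqrt{11} \approx -7.0 + 3.3166 i$)
$o{\left(y,T \right)} = - \frac{T}{3}$
$R = - \frac{8381607}{17492762} + \frac{i \sqrt{11}}{15946}$ ($R = \frac{-7 + i \sqrt{11}}{15946} - \frac{7352}{15358} = \left(-7 + i \sqrt{11}\right) \frac{1}{15946} - \frac{3676}{7679} = \left(- \frac{1}{2278} + \frac{i \sqrt{11}}{15946}\right) - \frac{3676}{7679} = - \frac{8381607}{17492762} + \frac{i \sqrt{11}}{15946} \approx -0.47915 + 0.00020799 i$)
$o{\left(W{\left(-11,P{\left(-4 \right)} \right)},69 \right)} + R = \left(- \frac{1}{3}\right) 69 - \left(\frac{8381607}{17492762} - \frac{i \sqrt{11}}{15946}\right) = -23 - \left(\frac{8381607}{17492762} - \frac{i \sqrt{11}}{15946}\right) = - \frac{410715133}{17492762} + \frac{i \sqrt{11}}{15946}$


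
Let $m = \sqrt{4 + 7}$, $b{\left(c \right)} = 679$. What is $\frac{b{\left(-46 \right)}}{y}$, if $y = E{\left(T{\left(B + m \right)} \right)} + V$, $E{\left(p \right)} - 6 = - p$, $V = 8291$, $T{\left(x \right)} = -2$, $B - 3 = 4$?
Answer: $\frac{679}{8299} \approx 0.081817$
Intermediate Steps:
$B = 7$ ($B = 3 + 4 = 7$)
$m = \sqrt{11} \approx 3.3166$
$E{\left(p \right)} = 6 - p$
$y = 8299$ ($y = \left(6 - -2\right) + 8291 = \left(6 + 2\right) + 8291 = 8 + 8291 = 8299$)
$\frac{b{\left(-46 \right)}}{y} = \frac{679}{8299}$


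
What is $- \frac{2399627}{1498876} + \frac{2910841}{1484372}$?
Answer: $\frac{50065661592}{139055597867} \approx 0.36004$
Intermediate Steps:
$- \frac{2399627}{1498876} + \frac{2910841}{1484372} = \frac{50065661592}{139055597867}$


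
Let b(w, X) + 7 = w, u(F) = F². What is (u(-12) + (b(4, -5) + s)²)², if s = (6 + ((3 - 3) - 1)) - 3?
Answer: 21025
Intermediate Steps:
b(w, X) = -7 + w
s = 2 (s = (6 + (0 - 1)) - 3 = (6 - 1) - 3 = 5 - 3 = 2)
(u(-12) + (b(4, -5) + s)²)² = ((-12)² + ((-7 + 4) + 2)²)² = (144 + (-3 + 2)²)² = (144 + (-1)²)² = (144 + 1)² = 145² = 21025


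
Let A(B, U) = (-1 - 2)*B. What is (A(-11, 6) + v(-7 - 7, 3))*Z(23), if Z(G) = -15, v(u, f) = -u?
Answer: -705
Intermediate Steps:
A(B, U) = -3*B
(A(-11, 6) + v(-7 - 7, 3))*Z(23) = (-3*(-11) - (-7 - 7))*(-15) = (33 - 1*(-14))*(-15) = (33 + 14)*(-15) = 47*(-15) = -705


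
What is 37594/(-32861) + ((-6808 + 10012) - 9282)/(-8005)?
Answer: -101210812/263052305 ≈ -0.38476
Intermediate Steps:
37594/(-32861) + ((-6808 + 10012) - 9282)/(-8005) = 37594*(-1/32861) + (3204 - 9282)*(-1/8005) = -37594/32861 - 6078*(-1/8005) = -37594/32861 + 6078/8005 = -101210812/263052305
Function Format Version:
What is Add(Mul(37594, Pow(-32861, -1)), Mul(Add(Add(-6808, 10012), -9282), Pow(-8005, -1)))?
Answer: Rational(-101210812, 263052305) ≈ -0.38476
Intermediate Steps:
Add(Mul(37594, Pow(-32861, -1)), Mul(Add(Add(-6808, 10012), -9282), Pow(-8005, -1))) = Add(Mul(37594, Rational(-1, 32861)), Mul(Add(3204, -9282), Rational(-1, 8005))) = Add(Rational(-37594, 32861), Mul(-6078, Rational(-1, 8005))) = Add(Rational(-37594, 32861), Rational(6078, 8005)) = Rational(-101210812, 263052305)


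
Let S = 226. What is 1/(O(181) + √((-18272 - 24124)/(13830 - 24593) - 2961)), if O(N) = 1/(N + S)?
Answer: 4380541/5272085389466 - 165649*I*√342552354261/5272085389466 ≈ 8.3089e-7 - 0.018389*I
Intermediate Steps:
O(N) = 1/(226 + N) (O(N) = 1/(N + 226) = 1/(226 + N))
1/(O(181) + √((-18272 - 24124)/(13830 - 24593) - 2961)) = 1/(1/(226 + 181) + √((-18272 - 24124)/(13830 - 24593) - 2961)) = 1/(1/407 + √(-42396/(-10763) - 2961)) = 1/(1/407 + √(-42396*(-1/10763) - 2961)) = 1/(1/407 + √(42396/10763 - 2961)) = 1/(1/407 + √(-31826847/10763)) = 1/(1/407 + I*√342552354261/10763)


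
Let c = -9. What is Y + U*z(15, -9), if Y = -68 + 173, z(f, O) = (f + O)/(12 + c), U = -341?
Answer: -577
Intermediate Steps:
z(f, O) = O/3 + f/3 (z(f, O) = (f + O)/(12 - 9) = (O + f)/3 = (O + f)*(⅓) = O/3 + f/3)
Y = 105
Y + U*z(15, -9) = 105 - 341*((⅓)*(-9) + (⅓)*15) = 105 - 341*(-3 + 5) = 105 - 341*2 = 105 - 682 = -577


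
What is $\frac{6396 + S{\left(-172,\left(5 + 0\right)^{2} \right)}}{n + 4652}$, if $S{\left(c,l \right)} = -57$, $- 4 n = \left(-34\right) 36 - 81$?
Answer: $\frac{25356}{19913} \approx 1.2733$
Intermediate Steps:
$n = \frac{1305}{4}$ ($n = - \frac{\left(-34\right) 36 - 81}{4} = - \frac{-1224 - 81}{4} = \left(- \frac{1}{4}\right) \left(-1305\right) = \frac{1305}{4} \approx 326.25$)
$\frac{6396 + S{\left(-172,\left(5 + 0\right)^{2} \right)}}{n + 4652} = \frac{6396 - 57}{\frac{1305}{4} + 4652} = \frac{6339}{\frac{19913}{4}} = 6339 \cdot \frac{4}{19913} = \frac{25356}{19913}$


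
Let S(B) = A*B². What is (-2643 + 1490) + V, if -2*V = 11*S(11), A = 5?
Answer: -8961/2 ≈ -4480.5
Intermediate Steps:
S(B) = 5*B²
V = -6655/2 (V = -11*5*11²/2 = -11*5*121/2 = -11*605/2 = -½*6655 = -6655/2 ≈ -3327.5)
(-2643 + 1490) + V = (-2643 + 1490) - 6655/2 = -1153 - 6655/2 = -8961/2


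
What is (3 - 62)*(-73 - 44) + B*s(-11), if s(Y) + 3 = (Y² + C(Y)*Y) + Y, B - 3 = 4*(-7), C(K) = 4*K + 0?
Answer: -7872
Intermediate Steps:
C(K) = 4*K
B = -25 (B = 3 + 4*(-7) = 3 - 28 = -25)
s(Y) = -3 + Y + 5*Y² (s(Y) = -3 + ((Y² + (4*Y)*Y) + Y) = -3 + ((Y² + 4*Y²) + Y) = -3 + (5*Y² + Y) = -3 + (Y + 5*Y²) = -3 + Y + 5*Y²)
(3 - 62)*(-73 - 44) + B*s(-11) = (3 - 62)*(-73 - 44) - 25*(-3 - 11 + 5*(-11)²) = -59*(-117) - 25*(-3 - 11 + 5*121) = 6903 - 25*(-3 - 11 + 605) = 6903 - 25*591 = 6903 - 14775 = -7872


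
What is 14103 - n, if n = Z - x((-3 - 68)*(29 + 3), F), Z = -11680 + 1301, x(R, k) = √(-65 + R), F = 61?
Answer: 24482 + I*√2337 ≈ 24482.0 + 48.343*I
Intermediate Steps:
Z = -10379
n = -10379 - I*√2337 (n = -10379 - √(-65 + (-3 - 68)*(29 + 3)) = -10379 - √(-65 - 71*32) = -10379 - √(-65 - 2272) = -10379 - √(-2337) = -10379 - I*√2337 ≈ -10379.0 - 48.343*I)
14103 - n = 14103 - (-10379 - I*√2337) = 14103 + (10379 + I*√2337) = 24482 + I*√2337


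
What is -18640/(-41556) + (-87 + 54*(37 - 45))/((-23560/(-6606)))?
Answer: -17754521173/122382420 ≈ -145.07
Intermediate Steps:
-18640/(-41556) + (-87 + 54*(37 - 45))/((-23560/(-6606))) = -18640*(-1/41556) + (-87 + 54*(-8))/((-23560*(-1/6606))) = 4660/10389 + (-87 - 432)/(11780/3303) = 4660/10389 - 519*3303/11780 = 4660/10389 - 1714257/11780 = -17754521173/122382420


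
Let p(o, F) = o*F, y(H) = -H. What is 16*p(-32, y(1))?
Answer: 512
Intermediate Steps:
p(o, F) = F*o
16*p(-32, y(1)) = 16*(-1*1*(-32)) = 16*(-1*(-32)) = 16*32 = 512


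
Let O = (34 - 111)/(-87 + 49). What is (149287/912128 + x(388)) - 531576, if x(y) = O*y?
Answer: -9198813516315/17330432 ≈ -5.3079e+5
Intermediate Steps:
O = 77/38 (O = -77/(-38) = -77*(-1/38) = 77/38 ≈ 2.0263)
x(y) = 77*y/38
(149287/912128 + x(388)) - 531576 = (149287/912128 + (77/38)*388) - 531576 = (149287*(1/912128) + 14938/19) - 531576 = (149287/912128 + 14938/19) - 531576 = 13628204517/17330432 - 531576 = -9198813516315/17330432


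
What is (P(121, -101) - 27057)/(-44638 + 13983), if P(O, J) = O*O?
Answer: 12416/30655 ≈ 0.40502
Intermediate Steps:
P(O, J) = O²
(P(121, -101) - 27057)/(-44638 + 13983) = (121² - 27057)/(-44638 + 13983) = (14641 - 27057)/(-30655) = -12416*(-1/30655) = 12416/30655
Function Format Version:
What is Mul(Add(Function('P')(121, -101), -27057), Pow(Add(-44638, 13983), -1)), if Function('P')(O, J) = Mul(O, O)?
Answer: Rational(12416, 30655) ≈ 0.40502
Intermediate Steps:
Function('P')(O, J) = Pow(O, 2)
Mul(Add(Function('P')(121, -101), -27057), Pow(Add(-44638, 13983), -1)) = Mul(Add(Pow(121, 2), -27057), Pow(Add(-44638, 13983), -1)) = Mul(Add(14641, -27057), Pow(-30655, -1)) = Mul(-12416, Rational(-1, 30655)) = Rational(12416, 30655)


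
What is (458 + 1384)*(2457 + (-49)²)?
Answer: 8948436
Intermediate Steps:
(458 + 1384)*(2457 + (-49)²) = 1842*(2457 + 2401) = 1842*4858 = 8948436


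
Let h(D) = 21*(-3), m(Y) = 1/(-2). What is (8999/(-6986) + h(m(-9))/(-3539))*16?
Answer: -251258744/12361727 ≈ -20.326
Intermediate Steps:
m(Y) = -½
h(D) = -63
(8999/(-6986) + h(m(-9))/(-3539))*16 = (8999/(-6986) - 63/(-3539))*16 = (8999*(-1/6986) - 63*(-1/3539))*16 = (-8999/6986 + 63/3539)*16 = -31407343/24723454*16 = -251258744/12361727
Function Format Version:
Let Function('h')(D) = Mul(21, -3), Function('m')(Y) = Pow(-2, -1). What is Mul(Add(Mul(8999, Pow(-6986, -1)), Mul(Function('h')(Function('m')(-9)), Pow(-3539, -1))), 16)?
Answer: Rational(-251258744, 12361727) ≈ -20.326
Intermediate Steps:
Function('m')(Y) = Rational(-1, 2)
Function('h')(D) = -63
Mul(Add(Mul(8999, Pow(-6986, -1)), Mul(Function('h')(Function('m')(-9)), Pow(-3539, -1))), 16) = Mul(Add(Mul(8999, Pow(-6986, -1)), Mul(-63, Pow(-3539, -1))), 16) = Mul(Add(Mul(8999, Rational(-1, 6986)), Mul(-63, Rational(-1, 3539))), 16) = Mul(Add(Rational(-8999, 6986), Rational(63, 3539)), 16) = Mul(Rational(-31407343, 24723454), 16) = Rational(-251258744, 12361727)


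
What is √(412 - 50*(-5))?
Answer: √662 ≈ 25.729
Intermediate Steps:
√(412 - 50*(-5)) = √(412 + 250) = √662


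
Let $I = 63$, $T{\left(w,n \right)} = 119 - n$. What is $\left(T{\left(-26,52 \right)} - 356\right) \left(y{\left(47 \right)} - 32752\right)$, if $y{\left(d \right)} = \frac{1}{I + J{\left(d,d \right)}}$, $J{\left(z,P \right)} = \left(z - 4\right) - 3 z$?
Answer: $\frac{331286769}{35} \approx 9.4653 \cdot 10^{6}$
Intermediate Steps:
$J{\left(z,P \right)} = -4 - 2 z$ ($J{\left(z,P \right)} = \left(-4 + z\right) - 3 z = -4 - 2 z$)
$y{\left(d \right)} = \frac{1}{59 - 2 d}$ ($y{\left(d \right)} = \frac{1}{63 - \left(4 + 2 d\right)} = \frac{1}{59 - 2 d}$)
$\left(T{\left(-26,52 \right)} - 356\right) \left(y{\left(47 \right)} - 32752\right) = \left(\left(119 - 52\right) - 356\right) \left(- \frac{1}{-59 + 2 \cdot 47} - 32752\right) = \left(\left(119 - 52\right) - 356\right) \left(- \frac{1}{-59 + 94} - 32752\right) = \left(67 - 356\right) \left(- \frac{1}{35} - 32752\right) = - 289 \left(\left(-1\right) \frac{1}{35} - 32752\right) = - 289 \left(- \frac{1}{35} - 32752\right) = \left(-289\right) \left(- \frac{1146321}{35}\right) = \frac{331286769}{35}$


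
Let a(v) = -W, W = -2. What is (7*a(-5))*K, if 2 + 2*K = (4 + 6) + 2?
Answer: 70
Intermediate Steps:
a(v) = 2 (a(v) = -1*(-2) = 2)
K = 5 (K = -1 + ((4 + 6) + 2)/2 = -1 + (10 + 2)/2 = -1 + (½)*12 = -1 + 6 = 5)
(7*a(-5))*K = (7*2)*5 = 14*5 = 70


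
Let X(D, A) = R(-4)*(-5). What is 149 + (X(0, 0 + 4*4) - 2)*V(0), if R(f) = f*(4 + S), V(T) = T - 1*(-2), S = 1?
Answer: 345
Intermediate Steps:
V(T) = 2 + T (V(T) = T + 2 = 2 + T)
R(f) = 5*f (R(f) = f*(4 + 1) = f*5 = 5*f)
X(D, A) = 100 (X(D, A) = (5*(-4))*(-5) = -20*(-5) = 100)
149 + (X(0, 0 + 4*4) - 2)*V(0) = 149 + (100 - 2)*(2 + 0) = 149 + 98*2 = 149 + 196 = 345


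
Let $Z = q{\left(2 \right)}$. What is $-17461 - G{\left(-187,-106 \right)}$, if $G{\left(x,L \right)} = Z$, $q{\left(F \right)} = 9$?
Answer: $-17470$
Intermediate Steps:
$Z = 9$
$G{\left(x,L \right)} = 9$
$-17461 - G{\left(-187,-106 \right)} = -17461 - 9 = -17470$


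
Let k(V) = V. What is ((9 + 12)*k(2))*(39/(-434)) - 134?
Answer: -4271/31 ≈ -137.77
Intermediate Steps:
((9 + 12)*k(2))*(39/(-434)) - 134 = ((9 + 12)*2)*(39/(-434)) - 134 = (21*2)*(39*(-1/434)) - 134 = 42*(-39/434) - 134 = -117/31 - 134 = -4271/31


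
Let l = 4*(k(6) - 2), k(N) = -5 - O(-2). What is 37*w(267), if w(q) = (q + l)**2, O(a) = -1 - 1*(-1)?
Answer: 2113477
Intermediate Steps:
O(a) = 0 (O(a) = -1 + 1 = 0)
k(N) = -5 (k(N) = -5 - 1*0 = -5 + 0 = -5)
l = -28 (l = 4*(-5 - 2) = 4*(-7) = -28)
w(q) = (-28 + q)**2 (w(q) = (q - 28)**2 = (-28 + q)**2)
37*w(267) = 37*(-28 + 267)**2 = 37*239**2 = 37*57121 = 2113477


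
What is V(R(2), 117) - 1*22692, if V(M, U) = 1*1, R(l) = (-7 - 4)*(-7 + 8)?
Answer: -22691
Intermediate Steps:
R(l) = -11 (R(l) = -11*1 = -11)
V(M, U) = 1
V(R(2), 117) - 1*22692 = 1 - 1*22692 = 1 - 22692 = -22691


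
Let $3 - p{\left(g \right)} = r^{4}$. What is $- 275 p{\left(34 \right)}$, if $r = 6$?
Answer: $355575$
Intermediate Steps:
$p{\left(g \right)} = -1293$ ($p{\left(g \right)} = 3 - 6^{4} = 3 - 1296 = -1293$)
$- 275 p{\left(34 \right)} = \left(-275\right) \left(-1293\right) = 355575$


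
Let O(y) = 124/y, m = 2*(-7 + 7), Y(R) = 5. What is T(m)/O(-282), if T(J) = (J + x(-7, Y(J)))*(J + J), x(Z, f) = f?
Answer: 0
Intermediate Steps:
m = 0 (m = 2*0 = 0)
T(J) = 2*J*(5 + J) (T(J) = (J + 5)*(J + J) = (5 + J)*(2*J) = 2*J*(5 + J))
T(m)/O(-282) = (2*0*(5 + 0))/((124/(-282))) = (2*0*5)/((124*(-1/282))) = 0/(-62/141) = 0*(-141/62) = 0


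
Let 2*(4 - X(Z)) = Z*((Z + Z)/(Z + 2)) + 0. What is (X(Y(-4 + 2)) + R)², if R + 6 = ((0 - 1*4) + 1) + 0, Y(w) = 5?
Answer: 3600/49 ≈ 73.469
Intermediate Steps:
X(Z) = 4 - Z²/(2 + Z) (X(Z) = 4 - (Z*((Z + Z)/(Z + 2)) + 0)/2 = 4 - (Z*((2*Z)/(2 + Z)) + 0)/2 = 4 - (Z*(2*Z/(2 + Z)) + 0)/2 = 4 - (2*Z²/(2 + Z) + 0)/2 = 4 - Z²/(2 + Z))
R = -9 (R = -6 + (((0 - 1*4) + 1) + 0) = -6 + (((0 - 4) + 1) + 0) = -6 + ((-4 + 1) + 0) = -6 + (-3 + 0) = -6 - 3 = -9)
(X(Y(-4 + 2)) + R)² = ((8 - 1*5² + 4*5)/(2 + 5) - 9)² = ((8 - 1*25 + 20)/7 - 9)² = ((8 - 25 + 20)/7 - 9)² = ((⅐)*3 - 9)² = (3/7 - 9)² = (-60/7)² = 3600/49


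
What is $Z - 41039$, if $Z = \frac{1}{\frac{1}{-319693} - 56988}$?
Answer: $- \frac{747675780327408}{18218664685} \approx -41039.0$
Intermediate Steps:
$Z = - \frac{319693}{18218664685}$ ($Z = \frac{1}{- \frac{1}{319693} - 56988} = \frac{1}{- \frac{18218664685}{319693}} = - \frac{319693}{18218664685} \approx -1.7548 \cdot 10^{-5}$)
$Z - 41039 = - \frac{319693}{18218664685} - 41039 = - \frac{747675780327408}{18218664685}$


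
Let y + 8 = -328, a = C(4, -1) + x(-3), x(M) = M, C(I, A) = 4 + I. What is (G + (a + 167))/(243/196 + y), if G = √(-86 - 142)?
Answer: -33712/65613 - 392*I*√57/65613 ≈ -0.5138 - 0.045106*I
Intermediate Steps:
a = 5 (a = (4 + 4) - 3 = 8 - 3 = 5)
G = 2*I*√57 (G = √(-228) = 2*I*√57 ≈ 15.1*I)
y = -336 (y = -8 - 328 = -336)
(G + (a + 167))/(243/196 + y) = (2*I*√57 + (5 + 167))/(243/196 - 336) = (2*I*√57 + 172)/(243*(1/196) - 336) = (172 + 2*I*√57)/(243/196 - 336) = (172 + 2*I*√57)/(-65613/196) = (172 + 2*I*√57)*(-196/65613) = -33712/65613 - 392*I*√57/65613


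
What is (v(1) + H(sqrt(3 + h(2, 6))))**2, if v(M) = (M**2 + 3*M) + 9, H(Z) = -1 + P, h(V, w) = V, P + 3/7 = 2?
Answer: 9025/49 ≈ 184.18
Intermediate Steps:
P = 11/7 (P = -3/7 + 2 = 11/7 ≈ 1.5714)
H(Z) = 4/7 (H(Z) = -1 + 11/7 = 4/7)
v(M) = 9 + M**2 + 3*M
(v(1) + H(sqrt(3 + h(2, 6))))**2 = ((9 + 1**2 + 3*1) + 4/7)**2 = ((9 + 1 + 3) + 4/7)**2 = (13 + 4/7)**2 = (95/7)**2 = 9025/49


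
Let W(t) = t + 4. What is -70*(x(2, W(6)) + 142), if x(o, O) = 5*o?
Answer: -10640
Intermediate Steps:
W(t) = 4 + t
-70*(x(2, W(6)) + 142) = -70*(5*2 + 142) = -70*(10 + 142) = -70*152 = -10640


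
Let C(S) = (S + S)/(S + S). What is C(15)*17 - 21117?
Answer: -21100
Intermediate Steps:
C(S) = 1 (C(S) = (2*S)/((2*S)) = (2*S)*(1/(2*S)) = 1)
C(15)*17 - 21117 = 1*17 - 21117 = 17 - 21117 = -21100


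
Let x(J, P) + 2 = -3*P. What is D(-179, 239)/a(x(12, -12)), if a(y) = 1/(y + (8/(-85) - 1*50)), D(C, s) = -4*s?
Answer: 1307808/85 ≈ 15386.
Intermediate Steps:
x(J, P) = -2 - 3*P
a(y) = 1/(-4258/85 + y) (a(y) = 1/(y + (8*(-1/85) - 50)) = 1/(y + (-8/85 - 50)) = 1/(y - 4258/85) = 1/(-4258/85 + y))
D(-179, 239)/a(x(12, -12)) = (-4*239)/((85/(-4258 + 85*(-2 - 3*(-12))))) = -956/(85/(-4258 + 85*(-2 + 36))) = -956/(85/(-4258 + 85*34)) = -956/(85/(-4258 + 2890)) = -956/(85/(-1368)) = -956/(85*(-1/1368)) = -956/(-85/1368) = -956*(-1368/85) = 1307808/85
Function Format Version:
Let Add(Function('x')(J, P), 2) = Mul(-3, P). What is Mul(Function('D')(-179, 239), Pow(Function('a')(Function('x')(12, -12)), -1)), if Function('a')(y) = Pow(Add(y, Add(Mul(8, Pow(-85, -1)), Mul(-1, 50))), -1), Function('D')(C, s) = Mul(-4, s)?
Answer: Rational(1307808, 85) ≈ 15386.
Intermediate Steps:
Function('x')(J, P) = Add(-2, Mul(-3, P))
Function('a')(y) = Pow(Add(Rational(-4258, 85), y), -1) (Function('a')(y) = Pow(Add(y, Add(Mul(8, Rational(-1, 85)), -50)), -1) = Pow(Add(y, Add(Rational(-8, 85), -50)), -1) = Pow(Add(y, Rational(-4258, 85)), -1) = Pow(Add(Rational(-4258, 85), y), -1))
Mul(Function('D')(-179, 239), Pow(Function('a')(Function('x')(12, -12)), -1)) = Mul(Mul(-4, 239), Pow(Mul(85, Pow(Add(-4258, Mul(85, Add(-2, Mul(-3, -12)))), -1)), -1)) = Mul(-956, Pow(Mul(85, Pow(Add(-4258, Mul(85, Add(-2, 36))), -1)), -1)) = Mul(-956, Pow(Mul(85, Pow(Add(-4258, Mul(85, 34)), -1)), -1)) = Mul(-956, Pow(Mul(85, Pow(Add(-4258, 2890), -1)), -1)) = Mul(-956, Pow(Mul(85, Pow(-1368, -1)), -1)) = Mul(-956, Pow(Mul(85, Rational(-1, 1368)), -1)) = Mul(-956, Pow(Rational(-85, 1368), -1)) = Mul(-956, Rational(-1368, 85)) = Rational(1307808, 85)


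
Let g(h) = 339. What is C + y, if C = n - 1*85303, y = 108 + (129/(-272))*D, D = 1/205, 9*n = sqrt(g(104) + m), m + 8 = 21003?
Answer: -4750473329/55760 + sqrt(21334)/9 ≈ -85179.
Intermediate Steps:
m = 20995 (m = -8 + 21003 = 20995)
n = sqrt(21334)/9 (n = sqrt(339 + 20995)/9 = sqrt(21334)/9 ≈ 16.229)
D = 1/205 ≈ 0.0048781
y = 6021951/55760 (y = 108 + (129/(-272))*(1/205) = 108 + (129*(-1/272))*(1/205) = 108 - 129/272*1/205 = 108 - 129/55760 = 6021951/55760 ≈ 108.00)
C = -85303 + sqrt(21334)/9 (C = sqrt(21334)/9 - 1*85303 = sqrt(21334)/9 - 85303 = -85303 + sqrt(21334)/9 ≈ -85287.)
C + y = (-85303 + sqrt(21334)/9) + 6021951/55760 = -4750473329/55760 + sqrt(21334)/9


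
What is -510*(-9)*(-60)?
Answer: -275400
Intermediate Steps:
-510*(-9)*(-60) = -51*(-90)*(-60) = 4590*(-60) = -275400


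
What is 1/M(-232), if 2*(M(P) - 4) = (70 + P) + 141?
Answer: -2/13 ≈ -0.15385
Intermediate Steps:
M(P) = 219/2 + P/2 (M(P) = 4 + ((70 + P) + 141)/2 = 4 + (211 + P)/2 = 4 + (211/2 + P/2) = 219/2 + P/2)
1/M(-232) = 1/(219/2 + (½)*(-232)) = 1/(219/2 - 116) = 1/(-13/2) = -2/13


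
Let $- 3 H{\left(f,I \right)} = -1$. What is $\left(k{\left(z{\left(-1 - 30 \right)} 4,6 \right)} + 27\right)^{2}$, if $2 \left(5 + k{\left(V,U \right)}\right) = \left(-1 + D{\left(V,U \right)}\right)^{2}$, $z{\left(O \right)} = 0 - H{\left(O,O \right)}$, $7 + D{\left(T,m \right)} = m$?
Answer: $576$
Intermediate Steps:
$D{\left(T,m \right)} = -7 + m$
$H{\left(f,I \right)} = \frac{1}{3}$ ($H{\left(f,I \right)} = \left(- \frac{1}{3}\right) \left(-1\right) = \frac{1}{3}$)
$z{\left(O \right)} = - \frac{1}{3}$ ($z{\left(O \right)} = 0 - \frac{1}{3} = - \frac{1}{3}$)
$k{\left(V,U \right)} = -5 + \frac{\left(-8 + U\right)^{2}}{2}$ ($k{\left(V,U \right)} = -5 + \frac{\left(-1 + \left(-7 + U\right)\right)^{2}}{2} = -5 + \frac{\left(-8 + U\right)^{2}}{2}$)
$\left(k{\left(z{\left(-1 - 30 \right)} 4,6 \right)} + 27\right)^{2} = \left(\left(-5 + \frac{\left(-8 + 6\right)^{2}}{2}\right) + 27\right)^{2} = \left(\left(-5 + \frac{\left(-2\right)^{2}}{2}\right) + 27\right)^{2} = \left(\left(-5 + \frac{1}{2} \cdot 4\right) + 27\right)^{2} = \left(\left(-5 + 2\right) + 27\right)^{2} = \left(-3 + 27\right)^{2} = 24^{2} = 576$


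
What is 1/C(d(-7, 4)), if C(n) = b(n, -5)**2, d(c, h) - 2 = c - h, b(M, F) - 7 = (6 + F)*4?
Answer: 1/121 ≈ 0.0082645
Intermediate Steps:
b(M, F) = 31 + 4*F (b(M, F) = 7 + (6 + F)*4 = 7 + (24 + 4*F) = 31 + 4*F)
d(c, h) = 2 + c - h (d(c, h) = 2 + (c - h) = 2 + c - h)
C(n) = 121 (C(n) = (31 + 4*(-5))**2 = (31 - 20)**2 = 11**2 = 121)
1/C(d(-7, 4)) = 1/121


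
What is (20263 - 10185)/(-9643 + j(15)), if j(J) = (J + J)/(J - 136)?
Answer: -1219438/1166833 ≈ -1.0451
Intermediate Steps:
j(J) = 2*J/(-136 + J) (j(J) = (2*J)/(-136 + J) = 2*J/(-136 + J))
(20263 - 10185)/(-9643 + j(15)) = (20263 - 10185)/(-9643 + 2*15/(-136 + 15)) = 10078/(-9643 + 2*15/(-121)) = 10078/(-9643 + 2*15*(-1/121)) = 10078/(-9643 - 30/121) = 10078/(-1166833/121) = 10078*(-121/1166833) = -1219438/1166833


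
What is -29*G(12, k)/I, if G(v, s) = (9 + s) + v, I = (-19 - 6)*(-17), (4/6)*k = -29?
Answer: 261/170 ≈ 1.5353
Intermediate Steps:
k = -87/2 (k = (3/2)*(-29) = -87/2 ≈ -43.500)
I = 425 (I = -25*(-17) = 425)
G(v, s) = 9 + s + v
-29*G(12, k)/I = -29*(9 - 87/2 + 12)/425 = -(-1305)/(2*425) = -29*(-9/170) = 261/170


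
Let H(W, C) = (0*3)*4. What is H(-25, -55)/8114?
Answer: 0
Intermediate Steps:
H(W, C) = 0 (H(W, C) = 0*4 = 0)
H(-25, -55)/8114 = 0/8114 = 0*(1/8114) = 0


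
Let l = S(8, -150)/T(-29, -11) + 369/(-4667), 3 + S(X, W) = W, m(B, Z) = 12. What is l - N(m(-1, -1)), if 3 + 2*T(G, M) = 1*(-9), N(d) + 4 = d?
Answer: 162607/9334 ≈ 17.421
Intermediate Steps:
N(d) = -4 + d
S(X, W) = -3 + W
T(G, M) = -6 (T(G, M) = -3/2 + (1*(-9))/2 = -3/2 + (1/2)*(-9) = -3/2 - 9/2 = -6)
l = 237279/9334 (l = (-3 - 150)/(-6) + 369/(-4667) = -153*(-1/6) + 369*(-1/4667) = 51/2 - 369/4667 = 237279/9334 ≈ 25.421)
l - N(m(-1, -1)) = 237279/9334 - (-4 + 12) = 237279/9334 - 1*8 = 237279/9334 - 8 = 162607/9334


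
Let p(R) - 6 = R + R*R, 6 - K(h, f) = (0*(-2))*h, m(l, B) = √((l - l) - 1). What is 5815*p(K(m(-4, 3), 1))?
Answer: 279120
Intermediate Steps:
m(l, B) = I (m(l, B) = √(0 - 1) = √(-1) = I)
K(h, f) = 6 (K(h, f) = 6 - 0*(-2)*h = 6 - 0*h = 6 - 1*0 = 6 + 0 = 6)
p(R) = 6 + R + R² (p(R) = 6 + (R + R*R) = 6 + (R + R²) = 6 + R + R²)
5815*p(K(m(-4, 3), 1)) = 5815*(6 + 6 + 6²) = 5815*(6 + 6 + 36) = 5815*48 = 279120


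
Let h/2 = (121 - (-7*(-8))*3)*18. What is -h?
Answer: 1692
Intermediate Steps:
h = -1692 (h = 2*((121 - (-7*(-8))*3)*18) = 2*((121 - 56*3)*18) = 2*((121 - 1*168)*18) = 2*((121 - 168)*18) = 2*(-47*18) = 2*(-846) = -1692)
-h = -1*(-1692) = 1692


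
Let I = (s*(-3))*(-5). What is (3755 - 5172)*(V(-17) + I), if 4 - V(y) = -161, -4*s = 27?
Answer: -361335/4 ≈ -90334.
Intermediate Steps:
s = -27/4 (s = -1/4*27 = -27/4 ≈ -6.7500)
I = -405/4 (I = -27/4*(-3)*(-5) = (81/4)*(-5) = -405/4 ≈ -101.25)
V(y) = 165 (V(y) = 4 - 1*(-161) = 4 + 161 = 165)
(3755 - 5172)*(V(-17) + I) = (3755 - 5172)*(165 - 405/4) = -1417*255/4 = -361335/4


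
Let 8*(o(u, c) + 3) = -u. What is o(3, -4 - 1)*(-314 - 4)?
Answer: 4293/4 ≈ 1073.3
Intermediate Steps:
o(u, c) = -3 - u/8 (o(u, c) = -3 + (-u)/8 = -3 - u/8)
o(3, -4 - 1)*(-314 - 4) = (-3 - 1/8*3)*(-314 - 4) = (-3 - 3/8)*(-318) = -27/8*(-318) = 4293/4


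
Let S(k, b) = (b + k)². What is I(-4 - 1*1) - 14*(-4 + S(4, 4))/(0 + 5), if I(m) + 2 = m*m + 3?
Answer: -142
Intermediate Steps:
I(m) = 1 + m² (I(m) = -2 + (m*m + 3) = -2 + (m² + 3) = -2 + (3 + m²) = 1 + m²)
I(-4 - 1*1) - 14*(-4 + S(4, 4))/(0 + 5) = (1 + (-4 - 1*1)²) - 14*(-4 + (4 + 4)²)/(0 + 5) = (1 + (-4 - 1)²) - 14*(-4 + 8²)/5 = (1 + (-5)²) - 14*(-4 + 64)/5 = (1 + 25) - 840/5 = 26 - 14*12 = 26 - 168 = -142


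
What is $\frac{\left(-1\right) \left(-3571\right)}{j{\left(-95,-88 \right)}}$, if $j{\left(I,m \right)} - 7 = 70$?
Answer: $\frac{3571}{77} \approx 46.377$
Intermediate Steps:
$j{\left(I,m \right)} = 77$ ($j{\left(I,m \right)} = 7 + 70 = 77$)
$\frac{\left(-1\right) \left(-3571\right)}{j{\left(-95,-88 \right)}} = \frac{\left(-1\right) \left(-3571\right)}{77} = 3571 \cdot \frac{1}{77} = \frac{3571}{77}$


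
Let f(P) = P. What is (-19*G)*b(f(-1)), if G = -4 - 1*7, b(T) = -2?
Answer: -418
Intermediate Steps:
G = -11 (G = -4 - 7 = -11)
(-19*G)*b(f(-1)) = -19*(-11)*(-2) = 209*(-2) = -418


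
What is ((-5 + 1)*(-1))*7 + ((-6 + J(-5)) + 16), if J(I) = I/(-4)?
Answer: 157/4 ≈ 39.250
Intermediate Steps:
J(I) = -I/4 (J(I) = I*(-¼) = -I/4)
((-5 + 1)*(-1))*7 + ((-6 + J(-5)) + 16) = ((-5 + 1)*(-1))*7 + ((-6 - ¼*(-5)) + 16) = -4*(-1)*7 + ((-6 + 5/4) + 16) = 4*7 + (-19/4 + 16) = 28 + 45/4 = 157/4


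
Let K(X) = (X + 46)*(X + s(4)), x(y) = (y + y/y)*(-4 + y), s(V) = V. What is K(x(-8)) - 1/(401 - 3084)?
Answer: 30693521/2683 ≈ 11440.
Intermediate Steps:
x(y) = (1 + y)*(-4 + y) (x(y) = (y + 1)*(-4 + y) = (1 + y)*(-4 + y))
K(X) = (4 + X)*(46 + X) (K(X) = (X + 46)*(X + 4) = (46 + X)*(4 + X) = (4 + X)*(46 + X))
K(x(-8)) - 1/(401 - 3084) = (184 + (-4 + (-8)² - 3*(-8))² + 50*(-4 + (-8)² - 3*(-8))) - 1/(401 - 3084) = (184 + (-4 + 64 + 24)² + 50*(-4 + 64 + 24)) - 1/(-2683) = (184 + 84² + 50*84) - 1*(-1/2683) = (184 + 7056 + 4200) + 1/2683 = 11440 + 1/2683 = 30693521/2683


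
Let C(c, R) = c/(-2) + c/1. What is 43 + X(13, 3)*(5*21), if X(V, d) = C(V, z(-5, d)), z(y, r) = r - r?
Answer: 1451/2 ≈ 725.50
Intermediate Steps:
z(y, r) = 0
C(c, R) = c/2 (C(c, R) = c*(-½) + c*1 = -c/2 + c = c/2)
X(V, d) = V/2
43 + X(13, 3)*(5*21) = 43 + ((½)*13)*(5*21) = 43 + (13/2)*105 = 43 + 1365/2 = 1451/2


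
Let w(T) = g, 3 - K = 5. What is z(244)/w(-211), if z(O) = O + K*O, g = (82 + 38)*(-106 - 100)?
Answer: 61/6180 ≈ 0.0098705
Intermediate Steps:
K = -2 (K = 3 - 1*5 = 3 - 5 = -2)
g = -24720 (g = 120*(-206) = -24720)
w(T) = -24720
z(O) = -O (z(O) = O - 2*O = -O)
z(244)/w(-211) = -1*244/(-24720) = -244*(-1/24720) = 61/6180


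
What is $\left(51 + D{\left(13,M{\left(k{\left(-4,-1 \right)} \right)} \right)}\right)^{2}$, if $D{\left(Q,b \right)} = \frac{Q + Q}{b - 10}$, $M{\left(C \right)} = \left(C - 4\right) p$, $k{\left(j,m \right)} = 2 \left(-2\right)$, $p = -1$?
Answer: $1444$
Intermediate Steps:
$k{\left(j,m \right)} = -4$
$M{\left(C \right)} = 4 - C$ ($M{\left(C \right)} = \left(C - 4\right) \left(-1\right) = \left(-4 + C\right) \left(-1\right) = 4 - C$)
$D{\left(Q,b \right)} = \frac{2 Q}{-10 + b}$
$\left(51 + D{\left(13,M{\left(k{\left(-4,-1 \right)} \right)} \right)}\right)^{2} = \left(51 + 2 \cdot 13 \frac{1}{-10 + \left(4 - -4\right)}\right)^{2} = \left(51 + 2 \cdot 13 \frac{1}{-10 + \left(4 + 4\right)}\right)^{2} = \left(51 + 2 \cdot 13 \frac{1}{-10 + 8}\right)^{2} = \left(51 + 2 \cdot 13 \frac{1}{-2}\right)^{2} = \left(51 + 2 \cdot 13 \left(- \frac{1}{2}\right)\right)^{2} = \left(51 - 13\right)^{2} = 38^{2} = 1444$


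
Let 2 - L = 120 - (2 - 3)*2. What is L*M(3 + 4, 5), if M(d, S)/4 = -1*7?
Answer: 3360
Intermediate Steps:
M(d, S) = -28 (M(d, S) = 4*(-1*7) = 4*(-7) = -28)
L = -120 (L = 2 - (120 - (2 - 3)*2) = 2 - (120 - (-1)*2) = 2 - (120 - 1*(-2)) = 2 - (120 + 2) = 2 - 1*122 = 2 - 122 = -120)
L*M(3 + 4, 5) = -120*(-28) = 3360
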